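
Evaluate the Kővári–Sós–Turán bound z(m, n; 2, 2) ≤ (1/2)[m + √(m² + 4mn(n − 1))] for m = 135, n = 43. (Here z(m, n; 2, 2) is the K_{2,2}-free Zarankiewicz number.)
z(135, 43; 2, 2) ≤ (1/2)[135 + √(135² + 4·135·43·42)] = (1/2)[135 + √993465] = 565.8636

Kővári–Sós–Turán: let r_1, ..., r_135 be the row sums and z = Σ r_i the total number of 1s. Each pair of columns can share at most one row with both entries 1 (else a 2×2 all-ones block appears), so Σ_i C(r_i, 2) ≤ C(43, 2) = 903. By convexity Σ_i C(r_i, 2) ≥ 135·C(z/135, 2) = z(z − 135)/(2·135), giving z² − 135z − 135·43·42 ≤ 0 and hence z ≤ (1/2)[135 + √(18225 + 4·243810)] = (1/2)[135 + √993465] ≈ (1/2)(135 + 996.7271) = 565.8636.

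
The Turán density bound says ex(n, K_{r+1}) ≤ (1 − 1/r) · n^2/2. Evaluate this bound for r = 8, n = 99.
Turán density bound = (7/8) · 99^2/2 = 68607/16 ≈ 4287.9375

Turán's theorem: ex(n, K_{r+1}) is achieved by the complete r-partite Turán graph T(n, r) with parts as balanced as possible, and is at most (1 − 1/r) · n^2/2. For r = 8, n = 99: the density bound is (7/8) · 9801/2 = 68607/16 ≈ 4287.9375. The integer-valued extremum is e(T(99, 8)) = 4287, which is strictly less than the density bound 68607/16 since 8 ∤ 99 (the parts of T(99, 8) cannot all be equal).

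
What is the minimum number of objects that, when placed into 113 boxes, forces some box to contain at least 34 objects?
n = (34 − 1)·113 + 1 = 3730

By the generalised pigeonhole principle, to guarantee some box contains ≥ r objects we need more than (r − 1) · k objects total. Threshold: n = (r − 1) · k + 1. With r = 34 and k = 113: n = 33 · 113 + 1 = 3729 + 1 = 3730. For n = 3729 = 33 · 113, we can put exactly 33 objects in every box, avoiding 34 in any single one — so 3730 is tight.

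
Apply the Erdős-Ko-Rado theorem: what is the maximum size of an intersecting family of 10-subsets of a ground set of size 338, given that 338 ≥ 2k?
max |F| = C(337, 9) = 138713128895934670

Erdős-Ko-Rado (1961): when n ≥ 2k, max |F| = C(n−1, k−1). The bound is attained by the star {A : i ∈ A} for any fixed i ∈ [n]. Here C(338−1, 10−1) = C(337, 9) = 138713128895934670.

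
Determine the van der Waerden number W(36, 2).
W(36, 2) = 36 + 1 = 37

A 2-term AP is any pair of integers, so a monochromatic 2-AP exists iff some colour is used at least twice. With 36 colours, the colouring i ↦ i on {1, ..., 36} uses each colour once, avoiding any monochromatic pair, so W(36, 2) > 36. For {1, ..., 37}, pigeonhole forces two integers of the same colour, which form a monochromatic 2-AP. Hence W(36, 2) = 37.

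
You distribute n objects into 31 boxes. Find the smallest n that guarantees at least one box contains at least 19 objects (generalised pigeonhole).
n = (19 − 1)·31 + 1 = 559

By the generalised pigeonhole principle, to guarantee some box contains ≥ r objects we need more than (r − 1) · k objects total. Threshold: n = (r − 1) · k + 1. With r = 19 and k = 31: n = 18 · 31 + 1 = 558 + 1 = 559. For n = 558 = 18 · 31, we can put exactly 18 objects in every box, avoiding 19 in any single one — so 559 is tight.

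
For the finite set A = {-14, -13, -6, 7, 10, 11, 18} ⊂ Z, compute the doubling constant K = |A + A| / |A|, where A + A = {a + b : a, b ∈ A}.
K = |A + A| / |A| = 25/7

Enumerate A + A = {a + b : a, b ∈ A}. With |A| = 7, there are |A|^2 = 49 ordered sum pairs; collecting distinct values, A + A = {-28, -27, -26, -20, -19, -12, -7, -6, -4, -3, -2, 1, 4, 5, 12, 14, 17, 18, 20, 21, 22, 25, 28, 29, 36}, so |A + A| = 25. Thus K = 25/7. For comparison, the minimum possible |A + A| over all 7-element sets is 2·7 − 1 = 13 (so min K = 13/7), attained only by arithmetic progressions.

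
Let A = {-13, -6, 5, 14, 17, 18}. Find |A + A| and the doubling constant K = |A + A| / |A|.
K = |A + A| / |A| = 21/6 = 7/2

Enumerate A + A = {a + b : a, b ∈ A}. With |A| = 6, there are |A|^2 = 36 ordered sum pairs; collecting distinct values, A + A = {-26, -19, -12, -8, -1, 1, 4, 5, 8, 10, 11, 12, 19, 22, 23, 28, 31, 32, 34, 35, 36}, so |A + A| = 21. Thus K = 21/6 = 7/2. For comparison, the minimum possible |A + A| over all 6-element sets is 2·6 − 1 = 11 (so min K = 11/6), attained only by arithmetic progressions.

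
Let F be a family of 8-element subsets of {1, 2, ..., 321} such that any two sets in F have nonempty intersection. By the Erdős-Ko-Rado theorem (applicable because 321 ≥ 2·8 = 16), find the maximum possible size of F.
max |F| = C(320, 7) = 63815149590720

Erdős-Ko-Rado (1961): when n ≥ 2k, max |F| = C(n−1, k−1). The bound is attained by the star {A : i ∈ A} for any fixed i ∈ [n]. Here C(321−1, 8−1) = C(320, 7) = 63815149590720.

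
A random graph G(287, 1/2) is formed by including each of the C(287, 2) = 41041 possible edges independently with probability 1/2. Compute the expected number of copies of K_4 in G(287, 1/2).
E[# K_4] = C(287, 4) · (1/2)^C(4, 2) = 276821545 / 2^6 = 4325336.640625

For each 4-subset S of vertices (there are C(287, 4) = 276821545 such S), let X_S = 1 if S induces a K_4 (all C(4, 2) = 6 edges present). Then P(X_S = 1) = (1/2)^6 = 1/64. By linearity of expectation, E[# K_4] = C(287, 4) · (1/2)^6 = 276821545 / 64 = 4325336.640625.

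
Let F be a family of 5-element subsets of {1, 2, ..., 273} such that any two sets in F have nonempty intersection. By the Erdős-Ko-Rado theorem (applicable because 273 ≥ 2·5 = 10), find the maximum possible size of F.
max |F| = C(272, 4) = 223070940

The Erdős-Ko-Rado theorem states: for n ≥ 2k, an intersecting family of k-subsets of an n-element set has size at most C(n − 1, k − 1), with equality for 'star' families {A ⊆ [n] : |A| = k, i ∈ A} (fix an element i). For n = 273, k = 5: C(272, 4) = 223070940.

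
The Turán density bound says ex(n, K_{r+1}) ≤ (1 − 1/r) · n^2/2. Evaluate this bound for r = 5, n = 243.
Turán density bound = (4/5) · 243^2/2 = 118098/5 ≈ 23619.6

Turán's theorem: ex(n, K_{r+1}) is achieved by the complete r-partite Turán graph T(n, r) with parts as balanced as possible, and is at most (1 − 1/r) · n^2/2. For r = 5, n = 243: the density bound is (4/5) · 59049/2 = 118098/5 ≈ 23619.6. The integer-valued extremum is e(T(243, 5)) = 23619, which is strictly less than the density bound 118098/5 since 5 ∤ 243 (the parts of T(243, 5) cannot all be equal).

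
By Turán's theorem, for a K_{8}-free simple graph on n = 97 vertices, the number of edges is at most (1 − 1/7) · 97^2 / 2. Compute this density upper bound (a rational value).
Turán density bound = (6/7) · 97^2/2 = 28227/7 ≈ 4032.4286

Turán's theorem: ex(n, K_{r+1}) is achieved by the complete r-partite Turán graph T(n, r) with parts as balanced as possible, and is at most (1 − 1/r) · n^2/2. For r = 7, n = 97: the density bound is (6/7) · 9409/2 = 28227/7 ≈ 4032.4286. The integer-valued extremum is e(T(97, 7)) = 4032, which is strictly less than the density bound 28227/7 since 7 ∤ 97 (the parts of T(97, 7) cannot all be equal).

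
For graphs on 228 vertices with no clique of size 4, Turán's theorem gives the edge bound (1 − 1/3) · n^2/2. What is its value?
Turán density bound = (2/3) · 228^2/2 = 17328

Turán's theorem: ex(n, K_{r+1}) is achieved by the complete r-partite Turán graph T(n, r) with parts as balanced as possible, and is at most (1 − 1/r) · n^2/2. For r = 3, n = 228: the density bound is (2/3) · 51984/2 = 17328. Since 3 ∣ 228, the Turán graph T(228, 3) has parts of equal size 76, and its edge count e(T(228, 3)) = 17328 attains the density bound exactly.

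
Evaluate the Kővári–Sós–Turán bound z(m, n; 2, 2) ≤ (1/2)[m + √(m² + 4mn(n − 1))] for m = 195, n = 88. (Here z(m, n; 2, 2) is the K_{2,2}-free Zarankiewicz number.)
z(195, 88; 2, 2) ≤ (1/2)[195 + √(195² + 4·195·88·87)] = (1/2)[195 + √6009705] = 1323.235

Kővári–Sós–Turán: let r_1, ..., r_195 be the row sums and z = Σ r_i the total number of 1s. Each pair of columns can share at most one row with both entries 1 (else a 2×2 all-ones block appears), so Σ_i C(r_i, 2) ≤ C(88, 2) = 3828. By convexity Σ_i C(r_i, 2) ≥ 195·C(z/195, 2) = z(z − 195)/(2·195), giving z² − 195z − 195·88·87 ≤ 0 and hence z ≤ (1/2)[195 + √(38025 + 4·1492920)] = (1/2)[195 + √6009705] ≈ (1/2)(195 + 2451.47) = 1323.235.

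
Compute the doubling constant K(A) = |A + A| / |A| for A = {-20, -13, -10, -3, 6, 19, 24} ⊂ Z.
K = |A + A| / |A| = 27/7

Enumerate A + A = {a + b : a, b ∈ A}. With |A| = 7, there are |A|^2 = 49 ordered sum pairs; collecting distinct values, A + A = {-40, -33, -30, -26, -23, -20, -16, -14, -13, -7, -6, -4, -1, 3, 4, 6, 9, 11, 12, 14, 16, 21, 25, 30, 38, 43, 48}, so |A + A| = 27. Thus K = 27/7. For comparison, the minimum possible |A + A| over all 7-element sets is 2·7 − 1 = 13 (so min K = 13/7), attained only by arithmetic progressions.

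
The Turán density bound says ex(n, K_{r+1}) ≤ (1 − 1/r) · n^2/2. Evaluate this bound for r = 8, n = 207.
Turán density bound = (7/8) · 207^2/2 = 299943/16 ≈ 18746.4375

Turán's theorem: ex(n, K_{r+1}) is achieved by the complete r-partite Turán graph T(n, r) with parts as balanced as possible, and is at most (1 − 1/r) · n^2/2. For r = 8, n = 207: the density bound is (7/8) · 42849/2 = 299943/16 ≈ 18746.4375. The integer-valued extremum is e(T(207, 8)) = 18746, which is strictly less than the density bound 299943/16 since 8 ∤ 207 (the parts of T(207, 8) cannot all be equal).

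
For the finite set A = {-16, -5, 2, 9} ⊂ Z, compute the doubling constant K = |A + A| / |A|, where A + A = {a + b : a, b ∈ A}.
K = |A + A| / |A| = 9/4

Enumerate A + A = {a + b : a, b ∈ A}. With |A| = 4, there are |A|^2 = 16 ordered sum pairs; collecting distinct values, A + A = {-32, -21, -14, -10, -7, -3, 4, 11, 18}, so |A + A| = 9. Thus K = 9/4. For comparison, the minimum possible |A + A| over all 4-element sets is 2·4 − 1 = 7 (so min K = 7/4), attained only by arithmetic progressions.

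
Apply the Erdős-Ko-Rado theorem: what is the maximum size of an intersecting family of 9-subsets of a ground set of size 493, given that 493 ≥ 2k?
max |F| = C(492, 8) = 80418839508771435

The Erdős-Ko-Rado theorem states: for n ≥ 2k, an intersecting family of k-subsets of an n-element set has size at most C(n − 1, k − 1), with equality for 'star' families {A ⊆ [n] : |A| = k, i ∈ A} (fix an element i). For n = 493, k = 9: C(492, 8) = 80418839508771435.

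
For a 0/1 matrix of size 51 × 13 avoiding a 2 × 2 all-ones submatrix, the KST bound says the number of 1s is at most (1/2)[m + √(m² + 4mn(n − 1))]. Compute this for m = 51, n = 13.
z(51, 13; 2, 2) ≤ (1/2)[51 + √(51² + 4·51·13·12)] = (1/2)[51 + √34425] = 118.2699

Kővári–Sós–Turán: let r_1, ..., r_51 be the row sums and z = Σ r_i the total number of 1s. Each pair of columns can share at most one row with both entries 1 (else a 2×2 all-ones block appears), so Σ_i C(r_i, 2) ≤ C(13, 2) = 78. By convexity Σ_i C(r_i, 2) ≥ 51·C(z/51, 2) = z(z − 51)/(2·51), giving z² − 51z − 51·13·12 ≤ 0 and hence z ≤ (1/2)[51 + √(2601 + 4·7956)] = (1/2)[51 + √34425] ≈ (1/2)(51 + 185.5398) = 118.2699.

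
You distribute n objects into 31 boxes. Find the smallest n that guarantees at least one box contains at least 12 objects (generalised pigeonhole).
n = (12 − 1)·31 + 1 = 342

By the generalised pigeonhole principle, to guarantee some box contains ≥ r objects we need more than (r − 1) · k objects total. Threshold: n = (r − 1) · k + 1. With r = 12 and k = 31: n = 11 · 31 + 1 = 341 + 1 = 342. For n = 341 = 11 · 31, we can put exactly 11 objects in every box, avoiding 12 in any single one — so 342 is tight.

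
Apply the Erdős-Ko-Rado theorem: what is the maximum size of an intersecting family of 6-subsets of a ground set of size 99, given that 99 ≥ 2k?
max |F| = C(98, 5) = 67910864

Erdős-Ko-Rado (1961): when n ≥ 2k, max |F| = C(n−1, k−1). The bound is attained by the star {A : i ∈ A} for any fixed i ∈ [n]. Here C(99−1, 6−1) = C(98, 5) = 67910864.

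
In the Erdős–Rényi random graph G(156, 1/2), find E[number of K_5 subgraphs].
E[# K_5] = C(156, 5) · (1/2)^C(5, 2) = 721656936 / 2^10 = 90207117/128 = 704743.1015625

For each 5-subset S of vertices (there are C(156, 5) = 721656936 such S), let X_S = 1 if S induces a K_5 (all C(5, 2) = 10 edges present). Then P(X_S = 1) = (1/2)^10 = 1/1024. By linearity of expectation, E[# K_5] = C(156, 5) · (1/2)^10 = 721656936 / 1024 = 90207117/128 = 704743.1015625.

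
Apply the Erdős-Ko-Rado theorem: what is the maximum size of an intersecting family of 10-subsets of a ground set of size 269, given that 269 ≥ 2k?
max |F| = C(268, 9) = 17158738478358620

The Erdős-Ko-Rado theorem states: for n ≥ 2k, an intersecting family of k-subsets of an n-element set has size at most C(n − 1, k − 1), with equality for 'star' families {A ⊆ [n] : |A| = k, i ∈ A} (fix an element i). For n = 269, k = 10: C(268, 9) = 17158738478358620.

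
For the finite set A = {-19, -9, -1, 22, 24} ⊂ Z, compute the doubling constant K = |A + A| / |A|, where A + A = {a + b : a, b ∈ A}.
K = |A + A| / |A| = 15/5 = 3

Enumerate A + A = {a + b : a, b ∈ A}. With |A| = 5, there are |A|^2 = 25 ordered sum pairs; collecting distinct values, A + A = {-38, -28, -20, -18, -10, -2, 3, 5, 13, 15, 21, 23, 44, 46, 48}, so |A + A| = 15. Thus K = 15/5 = 3. For comparison, the minimum possible |A + A| over all 5-element sets is 2·5 − 1 = 9 (so min K = 9/5), attained only by arithmetic progressions.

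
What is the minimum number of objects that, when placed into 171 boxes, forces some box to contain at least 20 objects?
n = (20 − 1)·171 + 1 = 3250

By the generalised pigeonhole principle, to guarantee some box contains ≥ r objects we need more than (r − 1) · k objects total. Threshold: n = (r − 1) · k + 1. With r = 20 and k = 171: n = 19 · 171 + 1 = 3249 + 1 = 3250. For n = 3249 = 19 · 171, we can put exactly 19 objects in every box, avoiding 20 in any single one — so 3250 is tight.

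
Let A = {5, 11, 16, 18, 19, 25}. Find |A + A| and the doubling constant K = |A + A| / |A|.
K = |A + A| / |A| = 19/6

Enumerate A + A = {a + b : a, b ∈ A}. With |A| = 6, there are |A|^2 = 36 ordered sum pairs; collecting distinct values, A + A = {10, 16, 21, 22, 23, 24, 27, 29, 30, 32, 34, 35, 36, 37, 38, 41, 43, 44, 50}, so |A + A| = 19. Thus K = 19/6. For comparison, the minimum possible |A + A| over all 6-element sets is 2·6 − 1 = 11 (so min K = 11/6), attained only by arithmetic progressions.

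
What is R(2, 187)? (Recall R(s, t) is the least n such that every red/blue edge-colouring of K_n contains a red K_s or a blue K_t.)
R(2, 187) = 187

R(2, k) = k for all k ≥ 2: in a 2-colouring of K_k, either some edge is red (a red K_2) or all edges are blue (a blue K_k). And K_{186} coloured all-blue has no blue K_187, so R(2, 187) > 186. Hence R(2, 187) = 187.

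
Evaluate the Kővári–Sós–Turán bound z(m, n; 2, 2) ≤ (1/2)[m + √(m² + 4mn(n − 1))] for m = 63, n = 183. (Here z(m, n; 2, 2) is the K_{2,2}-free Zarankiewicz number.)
z(63, 183; 2, 2) ≤ (1/2)[63 + √(63² + 4·63·183·182)] = (1/2)[63 + √8397081] = 1480.3859

Kővári–Sós–Turán: let r_1, ..., r_63 be the row sums and z = Σ r_i the total number of 1s. Each pair of columns can share at most one row with both entries 1 (else a 2×2 all-ones block appears), so Σ_i C(r_i, 2) ≤ C(183, 2) = 16653. By convexity Σ_i C(r_i, 2) ≥ 63·C(z/63, 2) = z(z − 63)/(2·63), giving z² − 63z − 63·183·182 ≤ 0 and hence z ≤ (1/2)[63 + √(3969 + 4·2098278)] = (1/2)[63 + √8397081] ≈ (1/2)(63 + 2897.7717) = 1480.3859.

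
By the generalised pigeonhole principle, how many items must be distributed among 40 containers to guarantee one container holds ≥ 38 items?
n = (38 − 1)·40 + 1 = 1481

By the generalised pigeonhole principle, to guarantee some box contains ≥ r objects we need more than (r − 1) · k objects total. Threshold: n = (r − 1) · k + 1. With r = 38 and k = 40: n = 37 · 40 + 1 = 1480 + 1 = 1481. For n = 1480 = 37 · 40, we can put exactly 37 objects in every box, avoiding 38 in any single one — so 1481 is tight.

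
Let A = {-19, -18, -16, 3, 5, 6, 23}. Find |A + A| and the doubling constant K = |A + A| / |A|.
K = |A + A| / |A| = 26/7

Enumerate A + A = {a + b : a, b ∈ A}. With |A| = 7, there are |A|^2 = 49 ordered sum pairs; collecting distinct values, A + A = {-38, -37, -36, -35, -34, -32, -16, -15, -14, -13, -12, -11, -10, 4, 5, 6, 7, 8, 9, 10, 11, 12, 26, 28, 29, 46}, so |A + A| = 26. Thus K = 26/7. For comparison, the minimum possible |A + A| over all 7-element sets is 2·7 − 1 = 13 (so min K = 13/7), attained only by arithmetic progressions.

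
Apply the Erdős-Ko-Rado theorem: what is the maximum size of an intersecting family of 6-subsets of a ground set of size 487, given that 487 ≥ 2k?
max |F| = C(486, 5) = 221327965782

Erdős-Ko-Rado (1961): when n ≥ 2k, max |F| = C(n−1, k−1). The bound is attained by the star {A : i ∈ A} for any fixed i ∈ [n]. Here C(487−1, 6−1) = C(486, 5) = 221327965782.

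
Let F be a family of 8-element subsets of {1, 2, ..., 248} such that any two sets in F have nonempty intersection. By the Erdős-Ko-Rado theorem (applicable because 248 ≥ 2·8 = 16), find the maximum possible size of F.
max |F| = C(247, 7) = 10214006191389

Erdős-Ko-Rado (1961): when n ≥ 2k, max |F| = C(n−1, k−1). The bound is attained by the star {A : i ∈ A} for any fixed i ∈ [n]. Here C(248−1, 8−1) = C(247, 7) = 10214006191389.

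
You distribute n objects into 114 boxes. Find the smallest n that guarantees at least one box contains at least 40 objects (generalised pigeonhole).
n = (40 − 1)·114 + 1 = 4447

By the generalised pigeonhole principle, to guarantee some box contains ≥ r objects we need more than (r − 1) · k objects total. Threshold: n = (r − 1) · k + 1. With r = 40 and k = 114: n = 39 · 114 + 1 = 4446 + 1 = 4447. For n = 4446 = 39 · 114, we can put exactly 39 objects in every box, avoiding 40 in any single one — so 4447 is tight.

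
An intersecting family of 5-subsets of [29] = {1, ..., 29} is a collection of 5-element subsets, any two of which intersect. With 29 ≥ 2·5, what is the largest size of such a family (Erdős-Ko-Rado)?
max |F| = C(28, 4) = 20475

The Erdős-Ko-Rado theorem states: for n ≥ 2k, an intersecting family of k-subsets of an n-element set has size at most C(n − 1, k − 1), with equality for 'star' families {A ⊆ [n] : |A| = k, i ∈ A} (fix an element i). For n = 29, k = 5: C(28, 4) = 20475.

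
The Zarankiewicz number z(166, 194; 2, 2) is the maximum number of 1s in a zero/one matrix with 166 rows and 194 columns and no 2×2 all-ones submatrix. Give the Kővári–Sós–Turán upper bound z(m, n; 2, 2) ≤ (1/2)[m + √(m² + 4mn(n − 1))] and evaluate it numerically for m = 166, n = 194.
z(166, 194; 2, 2) ≤ (1/2)[166 + √(166² + 4·166·194·193)] = (1/2)[166 + √24889044] = 2577.446

Kővári–Sós–Turán: let r_1, ..., r_166 be the row sums and z = Σ r_i the total number of 1s. Each pair of columns can share at most one row with both entries 1 (else a 2×2 all-ones block appears), so Σ_i C(r_i, 2) ≤ C(194, 2) = 18721. By convexity Σ_i C(r_i, 2) ≥ 166·C(z/166, 2) = z(z − 166)/(2·166), giving z² − 166z − 166·194·193 ≤ 0 and hence z ≤ (1/2)[166 + √(27556 + 4·6215372)] = (1/2)[166 + √24889044] ≈ (1/2)(166 + 4988.8921) = 2577.446.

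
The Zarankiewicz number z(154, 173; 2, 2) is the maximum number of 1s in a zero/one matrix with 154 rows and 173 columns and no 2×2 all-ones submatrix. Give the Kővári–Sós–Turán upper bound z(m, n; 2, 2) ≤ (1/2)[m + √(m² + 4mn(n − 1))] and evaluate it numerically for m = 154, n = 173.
z(154, 173; 2, 2) ≤ (1/2)[154 + √(154² + 4·154·173·172)] = (1/2)[154 + √18353412] = 2219.0441

Kővári–Sós–Turán: let r_1, ..., r_154 be the row sums and z = Σ r_i the total number of 1s. Each pair of columns can share at most one row with both entries 1 (else a 2×2 all-ones block appears), so Σ_i C(r_i, 2) ≤ C(173, 2) = 14878. By convexity Σ_i C(r_i, 2) ≥ 154·C(z/154, 2) = z(z − 154)/(2·154), giving z² − 154z − 154·173·172 ≤ 0 and hence z ≤ (1/2)[154 + √(23716 + 4·4582424)] = (1/2)[154 + √18353412] ≈ (1/2)(154 + 4284.0882) = 2219.0441.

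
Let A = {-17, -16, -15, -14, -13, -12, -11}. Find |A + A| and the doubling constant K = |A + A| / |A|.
K = |A + A| / |A| = 13/7

Enumerate A + A = {a + b : a, b ∈ A}. With |A| = 7, there are |A|^2 = 49 ordered sum pairs; collecting distinct values, A + A = {-34, -33, -32, -31, -30, -29, -28, -27, -26, -25, -24, -23, -22}, so |A + A| = 13. Thus K = 13/7. Here |A + A| = 2|A| − 1 = 13, the minimum possible — so K = 13/7 is minimal, which holds iff A is an arithmetic progression.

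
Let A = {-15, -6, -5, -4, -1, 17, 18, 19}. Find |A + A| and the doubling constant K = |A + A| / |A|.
K = |A + A| / |A| = 30/8 = 15/4

Enumerate A + A = {a + b : a, b ∈ A}. With |A| = 8, there are |A|^2 = 64 ordered sum pairs; collecting distinct values, A + A = {-30, -21, -20, -19, -16, -12, -11, -10, -9, -8, -7, -6, -5, -2, 2, 3, 4, 11, 12, 13, 14, 15, 16, 17, 18, 34, 35, 36, 37, 38}, so |A + A| = 30. Thus K = 30/8 = 15/4. For comparison, the minimum possible |A + A| over all 8-element sets is 2·8 − 1 = 15 (so min K = 15/8), attained only by arithmetic progressions.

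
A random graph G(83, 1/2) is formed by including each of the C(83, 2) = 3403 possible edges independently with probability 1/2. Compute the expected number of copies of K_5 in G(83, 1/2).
E[# K_5] = C(83, 5) · (1/2)^C(5, 2) = 29034396 / 2^10 = 7258599/256 ≈ 28353.902344

For each 5-subset S of vertices (there are C(83, 5) = 29034396 such S), let X_S = 1 if S induces a K_5 (all C(5, 2) = 10 edges present). Then P(X_S = 1) = (1/2)^10 = 1/1024. By linearity of expectation, E[# K_5] = C(83, 5) · (1/2)^10 = 29034396 / 1024 = 7258599/256 ≈ 28353.902344.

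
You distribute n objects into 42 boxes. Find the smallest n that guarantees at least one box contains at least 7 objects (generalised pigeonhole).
n = (7 − 1)·42 + 1 = 253

By the generalised pigeonhole principle, to guarantee some box contains ≥ r objects we need more than (r − 1) · k objects total. Threshold: n = (r − 1) · k + 1. With r = 7 and k = 42: n = 6 · 42 + 1 = 252 + 1 = 253. For n = 252 = 6 · 42, we can put exactly 6 objects in every box, avoiding 7 in any single one — so 253 is tight.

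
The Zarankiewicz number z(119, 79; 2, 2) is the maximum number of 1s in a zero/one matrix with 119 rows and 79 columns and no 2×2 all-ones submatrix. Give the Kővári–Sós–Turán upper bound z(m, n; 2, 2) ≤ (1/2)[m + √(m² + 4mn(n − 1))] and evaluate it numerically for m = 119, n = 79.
z(119, 79; 2, 2) ≤ (1/2)[119 + √(119² + 4·119·79·78)] = (1/2)[119 + √2947273] = 917.8812

Kővári–Sós–Turán: let r_1, ..., r_119 be the row sums and z = Σ r_i the total number of 1s. Each pair of columns can share at most one row with both entries 1 (else a 2×2 all-ones block appears), so Σ_i C(r_i, 2) ≤ C(79, 2) = 3081. By convexity Σ_i C(r_i, 2) ≥ 119·C(z/119, 2) = z(z − 119)/(2·119), giving z² − 119z − 119·79·78 ≤ 0 and hence z ≤ (1/2)[119 + √(14161 + 4·733278)] = (1/2)[119 + √2947273] ≈ (1/2)(119 + 1716.7624) = 917.8812.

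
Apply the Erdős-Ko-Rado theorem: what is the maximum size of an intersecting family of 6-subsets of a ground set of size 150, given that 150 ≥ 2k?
max |F| = C(149, 5) = 571880029

The Erdős-Ko-Rado theorem states: for n ≥ 2k, an intersecting family of k-subsets of an n-element set has size at most C(n − 1, k − 1), with equality for 'star' families {A ⊆ [n] : |A| = k, i ∈ A} (fix an element i). For n = 150, k = 6: C(149, 5) = 571880029.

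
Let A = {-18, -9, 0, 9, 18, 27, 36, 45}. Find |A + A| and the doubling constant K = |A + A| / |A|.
K = |A + A| / |A| = 15/8

Enumerate A + A = {a + b : a, b ∈ A}. With |A| = 8, there are |A|^2 = 64 ordered sum pairs; collecting distinct values, A + A = {-36, -27, -18, -9, 0, 9, 18, 27, 36, 45, 54, 63, 72, 81, 90}, so |A + A| = 15. Thus K = 15/8. Here |A + A| = 2|A| − 1 = 15, the minimum possible — so K = 15/8 is minimal, which holds iff A is an arithmetic progression.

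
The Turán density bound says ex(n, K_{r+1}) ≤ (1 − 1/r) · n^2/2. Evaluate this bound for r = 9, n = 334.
Turán density bound = (8/9) · 334^2/2 = 446224/9 ≈ 49580.4444

Turán's theorem: ex(n, K_{r+1}) is achieved by the complete r-partite Turán graph T(n, r) with parts as balanced as possible, and is at most (1 − 1/r) · n^2/2. For r = 9, n = 334: the density bound is (8/9) · 111556/2 = 446224/9 ≈ 49580.4444. The integer-valued extremum is e(T(334, 9)) = 49580, which is strictly less than the density bound 446224/9 since 9 ∤ 334 (the parts of T(334, 9) cannot all be equal).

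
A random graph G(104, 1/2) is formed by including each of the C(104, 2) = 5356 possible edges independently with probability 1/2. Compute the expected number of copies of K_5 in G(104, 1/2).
E[# K_5] = C(104, 5) · (1/2)^C(5, 2) = 91962520 / 2^10 = 11495315/128 = 89807.1484375

For each 5-subset S of vertices (there are C(104, 5) = 91962520 such S), let X_S = 1 if S induces a K_5 (all C(5, 2) = 10 edges present). Then P(X_S = 1) = (1/2)^10 = 1/1024. By linearity of expectation, E[# K_5] = C(104, 5) · (1/2)^10 = 91962520 / 1024 = 11495315/128 = 89807.1484375.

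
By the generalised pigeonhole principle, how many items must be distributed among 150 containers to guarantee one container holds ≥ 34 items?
n = (34 − 1)·150 + 1 = 4951

By the generalised pigeonhole principle, to guarantee some box contains ≥ r objects we need more than (r − 1) · k objects total. Threshold: n = (r − 1) · k + 1. With r = 34 and k = 150: n = 33 · 150 + 1 = 4950 + 1 = 4951. For n = 4950 = 33 · 150, we can put exactly 33 objects in every box, avoiding 34 in any single one — so 4951 is tight.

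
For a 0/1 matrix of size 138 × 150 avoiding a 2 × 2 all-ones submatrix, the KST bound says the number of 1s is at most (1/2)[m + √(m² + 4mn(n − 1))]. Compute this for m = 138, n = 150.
z(138, 150; 2, 2) ≤ (1/2)[138 + √(138² + 4·138·150·149)] = (1/2)[138 + √12356244] = 1826.5725

Kővári–Sós–Turán: let r_1, ..., r_138 be the row sums and z = Σ r_i the total number of 1s. Each pair of columns can share at most one row with both entries 1 (else a 2×2 all-ones block appears), so Σ_i C(r_i, 2) ≤ C(150, 2) = 11175. By convexity Σ_i C(r_i, 2) ≥ 138·C(z/138, 2) = z(z − 138)/(2·138), giving z² − 138z − 138·150·149 ≤ 0 and hence z ≤ (1/2)[138 + √(19044 + 4·3084300)] = (1/2)[138 + √12356244] ≈ (1/2)(138 + 3515.1449) = 1826.5725.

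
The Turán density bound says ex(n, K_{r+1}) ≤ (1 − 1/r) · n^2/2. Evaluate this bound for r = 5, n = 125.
Turán density bound = (4/5) · 125^2/2 = 6250

Turán's theorem: ex(n, K_{r+1}) is achieved by the complete r-partite Turán graph T(n, r) with parts as balanced as possible, and is at most (1 − 1/r) · n^2/2. For r = 5, n = 125: the density bound is (4/5) · 15625/2 = 6250. Since 5 ∣ 125, the Turán graph T(125, 5) has parts of equal size 25, and its edge count e(T(125, 5)) = 6250 attains the density bound exactly.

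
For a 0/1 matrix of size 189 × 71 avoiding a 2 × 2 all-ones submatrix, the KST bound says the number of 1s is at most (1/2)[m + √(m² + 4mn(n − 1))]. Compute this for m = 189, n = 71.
z(189, 71; 2, 2) ≤ (1/2)[189 + √(189² + 4·189·71·70)] = (1/2)[189 + √3793041] = 1068.2866

Kővári–Sós–Turán: let r_1, ..., r_189 be the row sums and z = Σ r_i the total number of 1s. Each pair of columns can share at most one row with both entries 1 (else a 2×2 all-ones block appears), so Σ_i C(r_i, 2) ≤ C(71, 2) = 2485. By convexity Σ_i C(r_i, 2) ≥ 189·C(z/189, 2) = z(z − 189)/(2·189), giving z² − 189z − 189·71·70 ≤ 0 and hence z ≤ (1/2)[189 + √(35721 + 4·939330)] = (1/2)[189 + √3793041] ≈ (1/2)(189 + 1947.5731) = 1068.2866.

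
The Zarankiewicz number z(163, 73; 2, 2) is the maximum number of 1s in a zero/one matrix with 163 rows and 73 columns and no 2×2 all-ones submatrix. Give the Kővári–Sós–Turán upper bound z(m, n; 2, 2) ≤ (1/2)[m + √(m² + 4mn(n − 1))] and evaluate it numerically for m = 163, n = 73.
z(163, 73; 2, 2) ≤ (1/2)[163 + √(163² + 4·163·73·72)] = (1/2)[163 + √3453481] = 1010.6772

Kővári–Sós–Turán: let r_1, ..., r_163 be the row sums and z = Σ r_i the total number of 1s. Each pair of columns can share at most one row with both entries 1 (else a 2×2 all-ones block appears), so Σ_i C(r_i, 2) ≤ C(73, 2) = 2628. By convexity Σ_i C(r_i, 2) ≥ 163·C(z/163, 2) = z(z − 163)/(2·163), giving z² − 163z − 163·73·72 ≤ 0 and hence z ≤ (1/2)[163 + √(26569 + 4·856728)] = (1/2)[163 + √3453481] ≈ (1/2)(163 + 1858.3544) = 1010.6772.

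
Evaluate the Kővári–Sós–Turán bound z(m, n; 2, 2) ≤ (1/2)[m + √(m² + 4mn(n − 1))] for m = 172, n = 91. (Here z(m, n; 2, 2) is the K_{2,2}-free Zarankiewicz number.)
z(172, 91; 2, 2) ≤ (1/2)[172 + √(172² + 4·172·91·90)] = (1/2)[172 + √5664304] = 1275.9899

Kővári–Sós–Turán: let r_1, ..., r_172 be the row sums and z = Σ r_i the total number of 1s. Each pair of columns can share at most one row with both entries 1 (else a 2×2 all-ones block appears), so Σ_i C(r_i, 2) ≤ C(91, 2) = 4095. By convexity Σ_i C(r_i, 2) ≥ 172·C(z/172, 2) = z(z − 172)/(2·172), giving z² − 172z − 172·91·90 ≤ 0 and hence z ≤ (1/2)[172 + √(29584 + 4·1408680)] = (1/2)[172 + √5664304] ≈ (1/2)(172 + 2379.9798) = 1275.9899.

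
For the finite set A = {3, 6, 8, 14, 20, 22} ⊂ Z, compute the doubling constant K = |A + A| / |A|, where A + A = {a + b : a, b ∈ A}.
K = |A + A| / |A| = 19/6

Enumerate A + A = {a + b : a, b ∈ A}. With |A| = 6, there are |A|^2 = 36 ordered sum pairs; collecting distinct values, A + A = {6, 9, 11, 12, 14, 16, 17, 20, 22, 23, 25, 26, 28, 30, 34, 36, 40, 42, 44}, so |A + A| = 19. Thus K = 19/6. For comparison, the minimum possible |A + A| over all 6-element sets is 2·6 − 1 = 11 (so min K = 11/6), attained only by arithmetic progressions.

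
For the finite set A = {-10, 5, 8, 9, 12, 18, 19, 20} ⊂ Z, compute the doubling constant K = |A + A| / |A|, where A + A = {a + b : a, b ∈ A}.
K = |A + A| / |A| = 30/8 = 15/4

Enumerate A + A = {a + b : a, b ∈ A}. With |A| = 8, there are |A|^2 = 64 ordered sum pairs; collecting distinct values, A + A = {-20, -5, -2, -1, 2, 8, 9, 10, 13, 14, 16, 17, 18, 20, 21, 23, 24, 25, 26, 27, 28, 29, 30, 31, 32, 36, 37, 38, 39, 40}, so |A + A| = 30. Thus K = 30/8 = 15/4. For comparison, the minimum possible |A + A| over all 8-element sets is 2·8 − 1 = 15 (so min K = 15/8), attained only by arithmetic progressions.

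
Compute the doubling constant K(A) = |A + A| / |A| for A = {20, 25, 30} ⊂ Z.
K = |A + A| / |A| = 5/3

Enumerate A + A = {a + b : a, b ∈ A}. With |A| = 3, there are |A|^2 = 9 ordered sum pairs; collecting distinct values, A + A = {40, 45, 50, 55, 60}, so |A + A| = 5. Thus K = 5/3. Here |A + A| = 2|A| − 1 = 5, the minimum possible — so K = 5/3 is minimal, which holds iff A is an arithmetic progression.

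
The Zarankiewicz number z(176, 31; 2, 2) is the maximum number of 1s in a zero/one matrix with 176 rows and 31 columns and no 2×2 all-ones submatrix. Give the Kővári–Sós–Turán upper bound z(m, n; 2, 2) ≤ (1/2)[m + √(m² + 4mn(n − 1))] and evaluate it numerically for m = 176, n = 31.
z(176, 31; 2, 2) ≤ (1/2)[176 + √(176² + 4·176·31·30)] = (1/2)[176 + √685696] = 502.0338

Kővári–Sós–Turán: let r_1, ..., r_176 be the row sums and z = Σ r_i the total number of 1s. Each pair of columns can share at most one row with both entries 1 (else a 2×2 all-ones block appears), so Σ_i C(r_i, 2) ≤ C(31, 2) = 465. By convexity Σ_i C(r_i, 2) ≥ 176·C(z/176, 2) = z(z − 176)/(2·176), giving z² − 176z − 176·31·30 ≤ 0 and hence z ≤ (1/2)[176 + √(30976 + 4·163680)] = (1/2)[176 + √685696] ≈ (1/2)(176 + 828.0676) = 502.0338.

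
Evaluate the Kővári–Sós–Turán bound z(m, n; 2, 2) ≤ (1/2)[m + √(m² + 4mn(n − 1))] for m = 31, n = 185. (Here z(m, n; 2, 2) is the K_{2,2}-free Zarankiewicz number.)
z(31, 185; 2, 2) ≤ (1/2)[31 + √(31² + 4·31·185·184)] = (1/2)[31 + √4221921] = 1042.8657

Kővári–Sós–Turán: let r_1, ..., r_31 be the row sums and z = Σ r_i the total number of 1s. Each pair of columns can share at most one row with both entries 1 (else a 2×2 all-ones block appears), so Σ_i C(r_i, 2) ≤ C(185, 2) = 17020. By convexity Σ_i C(r_i, 2) ≥ 31·C(z/31, 2) = z(z − 31)/(2·31), giving z² − 31z − 31·185·184 ≤ 0 and hence z ≤ (1/2)[31 + √(961 + 4·1055240)] = (1/2)[31 + √4221921] ≈ (1/2)(31 + 2054.7314) = 1042.8657.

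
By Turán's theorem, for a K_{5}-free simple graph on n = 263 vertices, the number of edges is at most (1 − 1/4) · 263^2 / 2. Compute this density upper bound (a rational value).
Turán density bound = (3/4) · 263^2/2 = 207507/8 ≈ 25938.375

Turán's theorem: ex(n, K_{r+1}) is achieved by the complete r-partite Turán graph T(n, r) with parts as balanced as possible, and is at most (1 − 1/r) · n^2/2. For r = 4, n = 263: the density bound is (3/4) · 69169/2 = 207507/8 ≈ 25938.375. The integer-valued extremum is e(T(263, 4)) = 25938, which is strictly less than the density bound 207507/8 since 4 ∤ 263 (the parts of T(263, 4) cannot all be equal).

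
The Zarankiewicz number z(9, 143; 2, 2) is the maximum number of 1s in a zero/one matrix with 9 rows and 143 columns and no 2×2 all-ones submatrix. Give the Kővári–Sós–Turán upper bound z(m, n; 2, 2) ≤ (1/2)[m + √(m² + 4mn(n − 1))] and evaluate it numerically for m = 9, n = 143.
z(9, 143; 2, 2) ≤ (1/2)[9 + √(9² + 4·9·143·142)] = (1/2)[9 + √731097] = 432.0211

Kővári–Sós–Turán: let r_1, ..., r_9 be the row sums and z = Σ r_i the total number of 1s. Each pair of columns can share at most one row with both entries 1 (else a 2×2 all-ones block appears), so Σ_i C(r_i, 2) ≤ C(143, 2) = 10153. By convexity Σ_i C(r_i, 2) ≥ 9·C(z/9, 2) = z(z − 9)/(2·9), giving z² − 9z − 9·143·142 ≤ 0 and hence z ≤ (1/2)[9 + √(81 + 4·182754)] = (1/2)[9 + √731097] ≈ (1/2)(9 + 855.0421) = 432.0211.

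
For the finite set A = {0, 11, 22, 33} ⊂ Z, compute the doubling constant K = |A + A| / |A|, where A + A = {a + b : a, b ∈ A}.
K = |A + A| / |A| = 7/4

Enumerate A + A = {a + b : a, b ∈ A}. With |A| = 4, there are |A|^2 = 16 ordered sum pairs; collecting distinct values, A + A = {0, 11, 22, 33, 44, 55, 66}, so |A + A| = 7. Thus K = 7/4. Here |A + A| = 2|A| − 1 = 7, the minimum possible — so K = 7/4 is minimal, which holds iff A is an arithmetic progression.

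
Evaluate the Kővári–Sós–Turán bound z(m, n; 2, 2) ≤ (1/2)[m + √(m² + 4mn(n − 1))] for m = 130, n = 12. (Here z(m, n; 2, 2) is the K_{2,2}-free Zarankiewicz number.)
z(130, 12; 2, 2) ≤ (1/2)[130 + √(130² + 4·130·12·11)] = (1/2)[130 + √85540] = 211.2361

Kővári–Sós–Turán: let r_1, ..., r_130 be the row sums and z = Σ r_i the total number of 1s. Each pair of columns can share at most one row with both entries 1 (else a 2×2 all-ones block appears), so Σ_i C(r_i, 2) ≤ C(12, 2) = 66. By convexity Σ_i C(r_i, 2) ≥ 130·C(z/130, 2) = z(z − 130)/(2·130), giving z² − 130z − 130·12·11 ≤ 0 and hence z ≤ (1/2)[130 + √(16900 + 4·17160)] = (1/2)[130 + √85540] ≈ (1/2)(130 + 292.4722) = 211.2361.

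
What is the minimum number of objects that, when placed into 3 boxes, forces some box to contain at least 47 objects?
n = (47 − 1)·3 + 1 = 139

By the generalised pigeonhole principle, to guarantee some box contains ≥ r objects we need more than (r − 1) · k objects total. Threshold: n = (r − 1) · k + 1. With r = 47 and k = 3: n = 46 · 3 + 1 = 138 + 1 = 139. For n = 138 = 46 · 3, we can put exactly 46 objects in every box, avoiding 47 in any single one — so 139 is tight.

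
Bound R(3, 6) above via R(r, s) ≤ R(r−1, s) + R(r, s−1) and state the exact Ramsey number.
R(3, 6) ≤ R(2, 6) + R(3, 5) = 6 + 14 = 20; exact value R(3, 6) = 18.

The Erdős–Szekeres recurrence R(r, s) ≤ R(r−1, s) + R(r, s−1) applied to (r, s) = (3, 6) gives
  R(3, 6) ≤ R(2, 6) + R(3, 5) = 6 + 14 = 20.
(Recall R(2, k) = k and R is symmetric.) The recurrence is not tight here (it gives 20, but the exact value is R(3, 6) = 18); the tight upper bound requires a sharper argument than the simple recurrence, combined with a lower-bound construction on K_{17}.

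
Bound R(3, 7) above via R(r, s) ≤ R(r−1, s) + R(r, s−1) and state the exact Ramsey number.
R(3, 7) ≤ R(2, 7) + R(3, 6) = 7 + 18 = 25; exact value R(3, 7) = 23.

The Erdős–Szekeres recurrence R(r, s) ≤ R(r−1, s) + R(r, s−1) applied to (r, s) = (3, 7) gives
  R(3, 7) ≤ R(2, 7) + R(3, 6) = 7 + 18 = 25.
(Recall R(2, k) = k and R is symmetric.) The recurrence is not tight here (it gives 25, but the exact value is R(3, 7) = 23); the tight upper bound requires a sharper argument than the simple recurrence, combined with a lower-bound construction on K_{22}.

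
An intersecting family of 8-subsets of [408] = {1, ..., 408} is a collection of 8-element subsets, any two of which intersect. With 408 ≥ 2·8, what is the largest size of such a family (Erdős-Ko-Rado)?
max |F| = C(407, 7) = 348499184786181

Erdős-Ko-Rado (1961): when n ≥ 2k, max |F| = C(n−1, k−1). The bound is attained by the star {A : i ∈ A} for any fixed i ∈ [n]. Here C(408−1, 8−1) = C(407, 7) = 348499184786181.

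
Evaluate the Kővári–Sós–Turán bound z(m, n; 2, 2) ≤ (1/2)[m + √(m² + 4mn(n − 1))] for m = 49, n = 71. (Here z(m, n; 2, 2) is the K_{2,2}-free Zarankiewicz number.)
z(49, 71; 2, 2) ≤ (1/2)[49 + √(49² + 4·49·71·70)] = (1/2)[49 + √976521] = 518.5954

Kővári–Sós–Turán: let r_1, ..., r_49 be the row sums and z = Σ r_i the total number of 1s. Each pair of columns can share at most one row with both entries 1 (else a 2×2 all-ones block appears), so Σ_i C(r_i, 2) ≤ C(71, 2) = 2485. By convexity Σ_i C(r_i, 2) ≥ 49·C(z/49, 2) = z(z − 49)/(2·49), giving z² − 49z − 49·71·70 ≤ 0 and hence z ≤ (1/2)[49 + √(2401 + 4·243530)] = (1/2)[49 + √976521] ≈ (1/2)(49 + 988.1908) = 518.5954.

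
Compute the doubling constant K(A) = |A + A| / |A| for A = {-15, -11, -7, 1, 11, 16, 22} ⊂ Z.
K = |A + A| / |A| = 26/7

Enumerate A + A = {a + b : a, b ∈ A}. With |A| = 7, there are |A|^2 = 49 ordered sum pairs; collecting distinct values, A + A = {-30, -26, -22, -18, -14, -10, -6, -4, 0, 1, 2, 4, 5, 7, 9, 11, 12, 15, 17, 22, 23, 27, 32, 33, 38, 44}, so |A + A| = 26. Thus K = 26/7. For comparison, the minimum possible |A + A| over all 7-element sets is 2·7 − 1 = 13 (so min K = 13/7), attained only by arithmetic progressions.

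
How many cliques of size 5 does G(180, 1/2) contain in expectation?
E[# K_5] = C(180, 5) · (1/2)^C(5, 2) = 1488847536 / 2^10 = 93052971/64 = 1453952.671875

For each 5-subset S of vertices (there are C(180, 5) = 1488847536 such S), let X_S = 1 if S induces a K_5 (all C(5, 2) = 10 edges present). Then P(X_S = 1) = (1/2)^10 = 1/1024. By linearity of expectation, E[# K_5] = C(180, 5) · (1/2)^10 = 1488847536 / 1024 = 93052971/64 = 1453952.671875.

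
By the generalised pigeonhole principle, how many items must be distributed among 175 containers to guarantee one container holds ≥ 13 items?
n = (13 − 1)·175 + 1 = 2101

By the generalised pigeonhole principle, to guarantee some box contains ≥ r objects we need more than (r − 1) · k objects total. Threshold: n = (r − 1) · k + 1. With r = 13 and k = 175: n = 12 · 175 + 1 = 2100 + 1 = 2101. For n = 2100 = 12 · 175, we can put exactly 12 objects in every box, avoiding 13 in any single one — so 2101 is tight.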